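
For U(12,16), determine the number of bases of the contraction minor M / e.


Contracting e from U(12,16) gives U(11,15).
Bases of U(11,15) = C(15,11) = 1365.

1365


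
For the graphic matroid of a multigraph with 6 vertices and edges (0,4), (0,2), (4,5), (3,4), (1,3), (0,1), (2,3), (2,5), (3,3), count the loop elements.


In a graphic matroid, a loop is a self-loop edge (u,u) with rank 0.
Examining all 9 edges for self-loops...
Self-loops found: (3,3)
Number of loops = 1.

1


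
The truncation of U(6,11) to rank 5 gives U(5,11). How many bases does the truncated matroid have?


Truncating U(6,11) to rank 5 gives U(5,11).
Bases of U(5,11) are all 5-element subsets of 11 elements.
Number of bases = C(11,5) = 11! / (5! * 6!) = 462.

462


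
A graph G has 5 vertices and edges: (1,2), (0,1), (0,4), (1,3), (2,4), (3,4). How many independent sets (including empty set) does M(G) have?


An independent set in a graphic matroid is an acyclic edge subset.
G has 5 vertices and 6 edges.
Enumerate all 2^6 = 64 subsets, checking for acyclicity.
Total independent sets = 54.

54


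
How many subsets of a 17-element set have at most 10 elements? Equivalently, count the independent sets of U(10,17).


Independent sets of U(10,17) are all subsets of size <= 10.
Count = (17 choose 0) + (17 choose 1) + (17 choose 2) + (17 choose 3) + (17 choose 4) + (17 choose 5) + (17 choose 6) + (17 choose 7) + (17 choose 8) + (17 choose 9) + (17 choose 10)
     = 1 + 17 + 136 + 680 + 2380 + 6188 + 12376 + 19448 + 24310 + 24310 + 19448
     = 109294.

109294


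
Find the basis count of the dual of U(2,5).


The dual of U(r,n) is U(n-r, n) = U(3,5).
Bases of U(3,5) are all (3)-element subsets.
|B(M*)| = C(5,3) = (5 * 4 * 3) / (1 * 2 * 3) = 10.

10


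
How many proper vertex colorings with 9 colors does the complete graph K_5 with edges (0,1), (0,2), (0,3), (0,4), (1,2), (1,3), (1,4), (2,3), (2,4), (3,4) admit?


P(K_5, k) = k(k-1)(k-2)...(k-4).
P(9) = (9) * (8) * (7) * (6) * (5) = 15120.

15120


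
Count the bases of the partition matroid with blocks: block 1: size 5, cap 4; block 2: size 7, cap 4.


A basis picks exactly ci elements from block i.
Number of bases = product of C(|Si|, ci).
= C(5,4) * C(7,4)
= 5 * 35
= 175.

175


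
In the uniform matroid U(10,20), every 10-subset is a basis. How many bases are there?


Bases of U(10,20) are all 10-element subsets of the 20-element ground set.
Number of bases = C(20,10).
(20 choose 10) = 184756.

184756


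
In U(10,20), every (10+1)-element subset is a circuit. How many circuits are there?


In U(10,20), circuits are the (11)-element subsets.
Any set of 11 elements is dependent, and removing any one element gives
an independent set of size 10, so it is a minimal dependent set.
Number of circuits = C(20,11) = 20! / (11! * 9!) = 167960.

167960


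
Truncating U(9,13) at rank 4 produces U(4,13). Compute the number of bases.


Truncating U(9,13) to rank 4 gives U(4,13).
Bases of U(4,13) are all 4-element subsets of 13 elements.
Number of bases = (13 choose 4) = 715.

715


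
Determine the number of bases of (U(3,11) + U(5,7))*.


(M1+M2)* = M1* + M2*.
M1* = U(8,11), bases: C(11,8) = 165.
M2* = U(2,7), bases: C(7,2) = 21.
|B(M*)| = 165 * 21 = 3465.

3465


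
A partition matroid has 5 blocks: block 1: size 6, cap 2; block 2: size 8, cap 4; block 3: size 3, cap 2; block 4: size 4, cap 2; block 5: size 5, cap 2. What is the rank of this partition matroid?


Rank of a partition matroid = sum of min(|Si|, ci) for each block.
= min(6,2) + min(8,4) + min(3,2) + min(4,2) + min(5,2)
= 2 + 4 + 2 + 2 + 2
= 12.

12


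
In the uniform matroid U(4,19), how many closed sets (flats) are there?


Flats of U(4,19): every subset of size < 4 is a flat, plus E itself.
Count = C(19,0) + C(19,1) + C(19,2) + C(19,3) + 1
     = 1 + 19 + 171 + 969 + 1
     = 1161.

1161


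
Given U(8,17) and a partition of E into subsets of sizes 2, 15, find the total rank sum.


r(Ai) = min(|Ai|, 8) for each part.
Sum = min(2,8) + min(15,8)
    = 2 + 8
    = 10.

10


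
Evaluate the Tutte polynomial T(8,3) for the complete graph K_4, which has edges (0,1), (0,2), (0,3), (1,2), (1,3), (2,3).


T(K_4; x,y) = x^3 + 3x^2 + 4xy + 2x + y^3 + 3y^2 + 2y.
Substituting x=8, y=3:
= 512 + 192 + 96 + 16 + 27 + 27 + 6
= 876.

876


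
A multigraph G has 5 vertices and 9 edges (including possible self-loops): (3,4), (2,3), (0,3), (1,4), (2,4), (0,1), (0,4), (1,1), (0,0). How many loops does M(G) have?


In a graphic matroid, a loop is a self-loop edge (u,u) with rank 0.
Examining all 9 edges for self-loops...
Self-loops found: (1,1), (0,0)
Number of loops = 2.

2


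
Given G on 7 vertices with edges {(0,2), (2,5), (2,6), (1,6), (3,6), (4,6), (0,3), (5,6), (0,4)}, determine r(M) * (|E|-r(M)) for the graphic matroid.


r(M) = |V| - c = 7 - 1 = 6.
nullity = |E| - r(M) = 9 - 6 = 3.
Product = 6 * 3 = 18.

18


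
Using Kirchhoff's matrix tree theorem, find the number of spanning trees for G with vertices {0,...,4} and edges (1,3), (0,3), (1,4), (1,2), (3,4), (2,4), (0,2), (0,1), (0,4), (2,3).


By Kirchhoff's matrix tree theorem, the number of spanning trees equals
the determinant of any cofactor of the Laplacian matrix L.
G has 5 vertices and 10 edges.
Computing the (4 x 4) cofactor determinant gives 125.

125


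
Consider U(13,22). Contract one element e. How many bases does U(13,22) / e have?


Contracting e from U(13,22) gives U(12,21).
Bases of U(12,21) = C(21,12) = 21! / (12! * 9!) = 293930.

293930


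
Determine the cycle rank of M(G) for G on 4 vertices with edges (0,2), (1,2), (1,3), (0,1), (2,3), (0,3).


Cycle rank (nullity) = |E| - r(M) = |E| - (|V| - c).
|E| = 6, |V| = 4, c = 1.
Nullity = 6 - (4 - 1) = 6 - 3 = 3.

3


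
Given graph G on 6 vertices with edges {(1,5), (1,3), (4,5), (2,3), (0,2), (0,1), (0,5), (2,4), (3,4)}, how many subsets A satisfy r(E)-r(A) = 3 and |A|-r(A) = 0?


R(x,y) = sum over A in 2^E of x^(r(E)-r(A)) * y^(|A|-r(A)).
G has 6 vertices, 9 edges. r(E) = 5.
Enumerate all 2^9 = 512 subsets.
Count subsets with r(E)-r(A)=3 and |A|-r(A)=0: 36.

36


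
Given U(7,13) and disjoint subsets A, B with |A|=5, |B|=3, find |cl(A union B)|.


|A union B| = 5 + 3 = 8 (disjoint).
In U(7,13), cl(S) = S if |S| < 7, else cl(S) = E.
Since 8 >= 7, cl(A union B) = E.
|cl(A union B)| = 13.

13


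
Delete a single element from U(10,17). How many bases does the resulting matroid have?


Deleting e from U(10,17) gives U(10,16) since n > r.
Bases of U(10,16) = (16 choose 10) = 8008.

8008


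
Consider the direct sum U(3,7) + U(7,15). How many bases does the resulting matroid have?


Bases of a direct sum M1 + M2: |B| = |B(M1)| * |B(M2)|.
|B(U(3,7))| = C(7,3) = 35.
|B(U(7,15))| = C(15,7) = 6435.
Total bases = 35 * 6435 = 225225.

225225


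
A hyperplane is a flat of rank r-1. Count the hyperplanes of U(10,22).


Hyperplanes of U(10,22) are flats of rank 9.
In a uniform matroid, these are exactly the (9)-element subsets.
Count = C(22,9) = 22! / (9! * 13!) = 497420.

497420


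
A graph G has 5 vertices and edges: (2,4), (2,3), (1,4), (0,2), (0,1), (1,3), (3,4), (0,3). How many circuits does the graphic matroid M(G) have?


A circuit in a graphic matroid = edge set of a simple cycle.
G has 5 vertices and 8 edges.
Enumerating all minimal edge subsets forming cycles...
Total circuits found: 13.

13


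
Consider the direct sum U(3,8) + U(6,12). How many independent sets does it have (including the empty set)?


For a direct sum, |I(M1+M2)| = |I(M1)| * |I(M2)|.
|I(U(3,8))| = sum C(8,k) for k=0..3 = 93.
|I(U(6,12))| = sum C(12,k) for k=0..6 = 2510.
Total = 93 * 2510 = 233430.

233430


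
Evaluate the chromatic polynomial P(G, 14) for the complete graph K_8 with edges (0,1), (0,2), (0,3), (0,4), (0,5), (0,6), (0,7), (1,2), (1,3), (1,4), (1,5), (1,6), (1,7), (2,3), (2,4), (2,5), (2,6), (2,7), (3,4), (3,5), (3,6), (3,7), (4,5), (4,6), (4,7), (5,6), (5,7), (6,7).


P(K_8, k) = k(k-1)(k-2)...(k-7).
P(14) = (14) * (13) * (12) * (11) * (10) * (9) * (8) * (7) = 121080960.

121080960


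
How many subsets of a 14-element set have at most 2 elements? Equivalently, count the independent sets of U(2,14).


Independent sets of U(2,14) are all subsets of size <= 2.
Count = C(14,0) + C(14,1) + C(14,2)
     = 1 + 14 + 91
     = 106.

106


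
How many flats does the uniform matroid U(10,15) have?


Flats of U(10,15): every subset of size < 10 is a flat, plus E itself.
Count = (15 choose 0) + (15 choose 1) + (15 choose 2) + (15 choose 3) + (15 choose 4) + (15 choose 5) + (15 choose 6) + (15 choose 7) + (15 choose 8) + (15 choose 9) + 1
     = 1 + 15 + 105 + 455 + 1365 + 3003 + 5005 + 6435 + 6435 + 5005 + 1
     = 27825.

27825


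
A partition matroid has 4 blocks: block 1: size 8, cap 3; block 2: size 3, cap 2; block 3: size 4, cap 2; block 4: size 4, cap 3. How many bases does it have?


A basis picks exactly ci elements from block i.
Number of bases = product of C(|Si|, ci).
= C(8,3) * C(3,2) * C(4,2) * C(4,3)
= 56 * 3 * 6 * 4
= 4032.

4032


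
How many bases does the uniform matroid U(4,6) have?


Bases of U(4,6) are all 4-element subsets of the 6-element ground set.
Number of bases = C(6,4).
C(6,4) = (6 * 5 * 4 * 3) / (1 * 2 * 3 * 4) = 15.

15


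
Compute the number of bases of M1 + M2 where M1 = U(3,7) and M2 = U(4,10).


Bases of a direct sum M1 + M2: |B| = |B(M1)| * |B(M2)|.
|B(U(3,7))| = C(7,3) = 35.
|B(U(4,10))| = C(10,4) = 210.
Total bases = 35 * 210 = 7350.

7350


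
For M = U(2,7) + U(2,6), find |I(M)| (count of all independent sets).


For a direct sum, |I(M1+M2)| = |I(M1)| * |I(M2)|.
|I(U(2,7))| = sum C(7,k) for k=0..2 = 29.
|I(U(2,6))| = sum C(6,k) for k=0..2 = 22.
Total = 29 * 22 = 638.

638


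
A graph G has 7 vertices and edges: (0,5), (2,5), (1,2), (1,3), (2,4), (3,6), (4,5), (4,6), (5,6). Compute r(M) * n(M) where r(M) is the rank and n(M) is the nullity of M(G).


r(M) = |V| - c = 7 - 1 = 6.
nullity = |E| - r(M) = 9 - 6 = 3.
Product = 6 * 3 = 18.

18


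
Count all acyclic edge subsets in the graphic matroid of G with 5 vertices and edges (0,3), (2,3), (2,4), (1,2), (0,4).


An independent set in a graphic matroid is an acyclic edge subset.
G has 5 vertices and 5 edges.
Enumerate all 2^5 = 32 subsets, checking for acyclicity.
Total independent sets = 30.

30


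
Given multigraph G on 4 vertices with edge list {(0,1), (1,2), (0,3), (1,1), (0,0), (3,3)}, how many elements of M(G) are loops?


In a graphic matroid, a loop is a self-loop edge (u,u) with rank 0.
Examining all 6 edges for self-loops...
Self-loops found: (1,1), (0,0), (3,3)
Number of loops = 3.

3


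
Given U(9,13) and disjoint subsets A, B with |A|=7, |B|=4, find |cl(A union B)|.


|A union B| = 7 + 4 = 11 (disjoint).
In U(9,13), cl(S) = S if |S| < 9, else cl(S) = E.
Since 11 >= 9, cl(A union B) = E.
|cl(A union B)| = 13.

13


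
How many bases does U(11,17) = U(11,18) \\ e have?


Deleting e from U(11,18) gives U(11,17) since n > r.
Bases of U(11,17) = C(17,11) = 17! / (11! * 6!) = 12376.

12376


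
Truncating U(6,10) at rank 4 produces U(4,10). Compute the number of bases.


Truncating U(6,10) to rank 4 gives U(4,10).
Bases of U(4,10) are all 4-element subsets of 10 elements.
Number of bases = C(10,4) = 10! / (4! * 6!) = 210.

210


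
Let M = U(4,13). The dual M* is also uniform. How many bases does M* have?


The dual of U(r,n) is U(n-r, n) = U(9,13).
Bases of U(9,13) are all (9)-element subsets.
|B(M*)| = (13 choose 9) = 715.

715


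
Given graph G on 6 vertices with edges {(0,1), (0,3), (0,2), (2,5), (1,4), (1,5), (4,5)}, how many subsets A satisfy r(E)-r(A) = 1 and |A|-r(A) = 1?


R(x,y) = sum over A in 2^E of x^(r(E)-r(A)) * y^(|A|-r(A)).
G has 6 vertices, 7 edges. r(E) = 5.
Enumerate all 2^7 = 128 subsets.
Count subsets with r(E)-r(A)=1 and |A|-r(A)=1: 10.

10


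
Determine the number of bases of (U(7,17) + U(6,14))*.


(M1+M2)* = M1* + M2*.
M1* = U(10,17), bases: C(17,10) = 19448.
M2* = U(8,14), bases: C(14,8) = 3003.
|B(M*)| = 19448 * 3003 = 58402344.

58402344


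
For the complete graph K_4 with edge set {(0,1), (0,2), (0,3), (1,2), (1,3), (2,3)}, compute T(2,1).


T(K_4; x,y) = x^3 + 3x^2 + 4xy + 2x + y^3 + 3y^2 + 2y.
Substituting x=2, y=1:
= 8 + 12 + 8 + 4 + 1 + 3 + 2
= 38.

38


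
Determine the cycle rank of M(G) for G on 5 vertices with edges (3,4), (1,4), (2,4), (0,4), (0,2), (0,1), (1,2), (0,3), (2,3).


Cycle rank (nullity) = |E| - r(M) = |E| - (|V| - c).
|E| = 9, |V| = 5, c = 1.
Nullity = 9 - (5 - 1) = 9 - 4 = 5.

5


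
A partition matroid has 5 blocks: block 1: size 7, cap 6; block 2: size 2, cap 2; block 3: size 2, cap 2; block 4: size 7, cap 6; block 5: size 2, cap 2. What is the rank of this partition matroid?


Rank of a partition matroid = sum of min(|Si|, ci) for each block.
= min(7,6) + min(2,2) + min(2,2) + min(7,6) + min(2,2)
= 6 + 2 + 2 + 6 + 2
= 18.

18


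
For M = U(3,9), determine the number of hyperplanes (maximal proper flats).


Hyperplanes of U(3,9) are flats of rank 2.
In a uniform matroid, these are exactly the (2)-element subsets.
Count = (9 choose 2) = 36.

36


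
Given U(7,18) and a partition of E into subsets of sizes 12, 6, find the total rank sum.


r(Ai) = min(|Ai|, 7) for each part.
Sum = min(12,7) + min(6,7)
    = 7 + 6
    = 13.

13


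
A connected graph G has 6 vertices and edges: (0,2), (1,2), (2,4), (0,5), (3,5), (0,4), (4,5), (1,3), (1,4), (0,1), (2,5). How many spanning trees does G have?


By Kirchhoff's matrix tree theorem, the number of spanning trees equals
the determinant of any cofactor of the Laplacian matrix L.
G has 6 vertices and 11 edges.
Computing the (5 x 5) cofactor determinant gives 200.

200


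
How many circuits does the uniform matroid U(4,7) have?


In U(4,7), circuits are the (5)-element subsets.
Any set of 5 elements is dependent, and removing any one element gives
an independent set of size 4, so it is a minimal dependent set.
Number of circuits = (7 choose 5) = 21.

21


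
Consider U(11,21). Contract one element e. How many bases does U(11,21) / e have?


Contracting e from U(11,21) gives U(10,20).
Bases of U(10,20) = C(20,10) = 20! / (10! * 10!) = 184756.

184756


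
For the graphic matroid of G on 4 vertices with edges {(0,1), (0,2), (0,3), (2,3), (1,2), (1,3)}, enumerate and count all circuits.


A circuit in a graphic matroid = edge set of a simple cycle.
G has 4 vertices and 6 edges.
Enumerating all minimal edge subsets forming cycles...
Total circuits found: 7.

7


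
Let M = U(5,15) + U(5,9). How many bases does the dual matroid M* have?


(M1+M2)* = M1* + M2*.
M1* = U(10,15), bases: C(15,10) = 3003.
M2* = U(4,9), bases: C(9,4) = 126.
|B(M*)| = 3003 * 126 = 378378.

378378


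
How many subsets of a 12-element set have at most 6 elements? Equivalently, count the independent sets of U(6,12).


Independent sets of U(6,12) are all subsets of size <= 6.
Count = C(12,0) + C(12,1) + C(12,2) + C(12,3) + C(12,4) + C(12,5) + C(12,6)
     = 1 + 12 + 66 + 220 + 495 + 792 + 924
     = 2510.

2510


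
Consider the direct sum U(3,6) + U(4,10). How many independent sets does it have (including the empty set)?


For a direct sum, |I(M1+M2)| = |I(M1)| * |I(M2)|.
|I(U(3,6))| = sum C(6,k) for k=0..3 = 42.
|I(U(4,10))| = sum C(10,k) for k=0..4 = 386.
Total = 42 * 386 = 16212.

16212


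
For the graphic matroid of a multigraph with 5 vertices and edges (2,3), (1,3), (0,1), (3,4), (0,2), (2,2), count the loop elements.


In a graphic matroid, a loop is a self-loop edge (u,u) with rank 0.
Examining all 6 edges for self-loops...
Self-loops found: (2,2)
Number of loops = 1.

1


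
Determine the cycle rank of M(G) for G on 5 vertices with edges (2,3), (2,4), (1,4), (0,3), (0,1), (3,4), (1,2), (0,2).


Cycle rank (nullity) = |E| - r(M) = |E| - (|V| - c).
|E| = 8, |V| = 5, c = 1.
Nullity = 8 - (5 - 1) = 8 - 4 = 4.

4


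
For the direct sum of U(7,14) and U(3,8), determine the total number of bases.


Bases of a direct sum M1 + M2: |B| = |B(M1)| * |B(M2)|.
|B(U(7,14))| = C(14,7) = 3432.
|B(U(3,8))| = C(8,3) = 56.
Total bases = 3432 * 56 = 192192.

192192


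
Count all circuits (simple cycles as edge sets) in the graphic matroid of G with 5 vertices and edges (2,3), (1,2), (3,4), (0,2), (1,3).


A circuit in a graphic matroid = edge set of a simple cycle.
G has 5 vertices and 5 edges.
Enumerating all minimal edge subsets forming cycles...
Total circuits found: 1.

1


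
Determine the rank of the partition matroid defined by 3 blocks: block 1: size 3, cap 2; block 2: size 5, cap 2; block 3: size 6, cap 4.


Rank of a partition matroid = sum of min(|Si|, ci) for each block.
= min(3,2) + min(5,2) + min(6,4)
= 2 + 2 + 4
= 8.

8


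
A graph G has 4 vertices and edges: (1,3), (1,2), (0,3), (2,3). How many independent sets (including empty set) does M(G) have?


An independent set in a graphic matroid is an acyclic edge subset.
G has 4 vertices and 4 edges.
Enumerate all 2^4 = 16 subsets, checking for acyclicity.
Total independent sets = 14.

14


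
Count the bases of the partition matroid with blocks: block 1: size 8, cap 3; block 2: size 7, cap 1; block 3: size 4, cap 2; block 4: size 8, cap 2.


A basis picks exactly ci elements from block i.
Number of bases = product of C(|Si|, ci).
= C(8,3) * C(7,1) * C(4,2) * C(8,2)
= 56 * 7 * 6 * 28
= 65856.

65856


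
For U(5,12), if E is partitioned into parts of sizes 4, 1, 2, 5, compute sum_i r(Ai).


r(Ai) = min(|Ai|, 5) for each part.
Sum = min(4,5) + min(1,5) + min(2,5) + min(5,5)
    = 4 + 1 + 2 + 5
    = 12.

12


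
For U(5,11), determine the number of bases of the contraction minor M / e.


Contracting e from U(5,11) gives U(4,10).
Bases of U(4,10) = C(10,4) = 10! / (4! * 6!) = 210.

210


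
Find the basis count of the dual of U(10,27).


The dual of U(r,n) is U(n-r, n) = U(17,27).
Bases of U(17,27) are all (17)-element subsets.
|B(M*)| = (27 choose 17) = 8436285.

8436285


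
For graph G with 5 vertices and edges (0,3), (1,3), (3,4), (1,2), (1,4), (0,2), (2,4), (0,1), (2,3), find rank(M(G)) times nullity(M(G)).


r(M) = |V| - c = 5 - 1 = 4.
nullity = |E| - r(M) = 9 - 4 = 5.
Product = 4 * 5 = 20.

20


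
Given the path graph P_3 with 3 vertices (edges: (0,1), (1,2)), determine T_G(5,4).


A path on 3 vertices is a tree with 2 edges.
T(x,y) = x^(2) for any tree.
T(5,4) = 5^2 = 25.

25


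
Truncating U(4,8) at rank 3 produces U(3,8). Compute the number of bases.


Truncating U(4,8) to rank 3 gives U(3,8).
Bases of U(3,8) are all 3-element subsets of 8 elements.
Number of bases = C(8,3) = 8! / (3! * 5!) = 56.

56


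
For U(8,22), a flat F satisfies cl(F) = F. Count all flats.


Flats of U(8,22): every subset of size < 8 is a flat, plus E itself.
Count = (22 choose 0) + (22 choose 1) + (22 choose 2) + (22 choose 3) + (22 choose 4) + (22 choose 5) + (22 choose 6) + (22 choose 7) + 1
     = 1 + 22 + 231 + 1540 + 7315 + 26334 + 74613 + 170544 + 1
     = 280601.

280601


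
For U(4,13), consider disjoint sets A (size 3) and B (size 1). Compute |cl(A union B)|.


|A union B| = 3 + 1 = 4 (disjoint).
In U(4,13), cl(S) = S if |S| < 4, else cl(S) = E.
Since 4 >= 4, cl(A union B) = E.
|cl(A union B)| = 13.

13


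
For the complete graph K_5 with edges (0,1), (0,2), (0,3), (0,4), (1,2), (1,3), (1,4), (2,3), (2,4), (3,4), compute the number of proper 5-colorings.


P(K_5, k) = k(k-1)(k-2)...(k-4).
P(5) = (5) * (4) * (3) * (2) * (1) = 120.

120


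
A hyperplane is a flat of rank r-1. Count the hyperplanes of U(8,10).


Hyperplanes of U(8,10) are flats of rank 7.
In a uniform matroid, these are exactly the (7)-element subsets.
Count = C(10,7) = 120.

120


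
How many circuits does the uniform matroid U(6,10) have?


In U(6,10), circuits are the (7)-element subsets.
Any set of 7 elements is dependent, and removing any one element gives
an independent set of size 6, so it is a minimal dependent set.
Number of circuits = C(10,7) = 10! / (7! * 3!) = 120.

120


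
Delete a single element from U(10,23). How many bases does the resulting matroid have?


Deleting e from U(10,23) gives U(10,22) since n > r.
Bases of U(10,22) = C(22,10) = 646646.

646646


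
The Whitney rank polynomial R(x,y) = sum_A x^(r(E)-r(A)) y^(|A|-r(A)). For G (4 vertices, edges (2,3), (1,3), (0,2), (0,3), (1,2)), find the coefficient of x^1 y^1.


R(x,y) = sum over A in 2^E of x^(r(E)-r(A)) * y^(|A|-r(A)).
G has 4 vertices, 5 edges. r(E) = 3.
Enumerate all 2^5 = 32 subsets.
Count subsets with r(E)-r(A)=1 and |A|-r(A)=1: 2.

2


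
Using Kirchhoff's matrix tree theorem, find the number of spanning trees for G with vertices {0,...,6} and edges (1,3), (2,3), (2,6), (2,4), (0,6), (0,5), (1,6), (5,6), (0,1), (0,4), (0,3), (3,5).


By Kirchhoff's matrix tree theorem, the number of spanning trees equals
the determinant of any cofactor of the Laplacian matrix L.
G has 7 vertices and 12 edges.
Computing the (6 x 6) cofactor determinant gives 336.

336


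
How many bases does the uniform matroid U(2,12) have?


Bases of U(2,12) are all 2-element subsets of the 12-element ground set.
Number of bases = C(12,2).
(12 choose 2) = 66.

66


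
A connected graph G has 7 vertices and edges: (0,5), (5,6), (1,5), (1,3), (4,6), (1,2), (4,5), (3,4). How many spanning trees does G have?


By Kirchhoff's matrix tree theorem, the number of spanning trees equals
the determinant of any cofactor of the Laplacian matrix L.
G has 7 vertices and 8 edges.
Computing the (6 x 6) cofactor determinant gives 11.

11


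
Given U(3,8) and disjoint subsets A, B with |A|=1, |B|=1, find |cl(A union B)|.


|A union B| = 1 + 1 = 2 (disjoint).
In U(3,8), cl(S) = S if |S| < 3, else cl(S) = E.
Since 2 < 3, cl(A union B) = A union B.
|cl(A union B)| = 2.

2


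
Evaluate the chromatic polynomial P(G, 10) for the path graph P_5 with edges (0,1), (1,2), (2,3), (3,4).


P(P_5, k) = k * (k-1)^(4).
P(10) = 10 * 9^4 = 10 * 6561 = 65610.

65610


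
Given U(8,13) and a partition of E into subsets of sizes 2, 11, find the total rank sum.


r(Ai) = min(|Ai|, 8) for each part.
Sum = min(2,8) + min(11,8)
    = 2 + 8
    = 10.

10


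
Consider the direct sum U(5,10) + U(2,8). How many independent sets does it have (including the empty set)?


For a direct sum, |I(M1+M2)| = |I(M1)| * |I(M2)|.
|I(U(5,10))| = sum C(10,k) for k=0..5 = 638.
|I(U(2,8))| = sum C(8,k) for k=0..2 = 37.
Total = 638 * 37 = 23606.

23606


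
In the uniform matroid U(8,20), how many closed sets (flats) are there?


Flats of U(8,20): every subset of size < 8 is a flat, plus E itself.
Count = C(20,0) + C(20,1) + C(20,2) + C(20,3) + C(20,4) + C(20,5) + C(20,6) + C(20,7) + 1
     = 1 + 20 + 190 + 1140 + 4845 + 15504 + 38760 + 77520 + 1
     = 137981.

137981


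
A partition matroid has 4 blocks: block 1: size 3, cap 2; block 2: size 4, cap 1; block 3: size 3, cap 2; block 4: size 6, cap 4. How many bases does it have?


A basis picks exactly ci elements from block i.
Number of bases = product of C(|Si|, ci).
= C(3,2) * C(4,1) * C(3,2) * C(6,4)
= 3 * 4 * 3 * 15
= 540.

540


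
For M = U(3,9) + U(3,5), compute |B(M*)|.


(M1+M2)* = M1* + M2*.
M1* = U(6,9), bases: C(9,6) = 84.
M2* = U(2,5), bases: C(5,2) = 10.
|B(M*)| = 84 * 10 = 840.

840


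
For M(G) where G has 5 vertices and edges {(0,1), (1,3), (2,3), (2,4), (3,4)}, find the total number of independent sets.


An independent set in a graphic matroid is an acyclic edge subset.
G has 5 vertices and 5 edges.
Enumerate all 2^5 = 32 subsets, checking for acyclicity.
Total independent sets = 28.

28


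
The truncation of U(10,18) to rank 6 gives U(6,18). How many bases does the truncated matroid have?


Truncating U(10,18) to rank 6 gives U(6,18).
Bases of U(6,18) are all 6-element subsets of 18 elements.
Number of bases = C(18,6) = 18! / (6! * 12!) = 18564.

18564


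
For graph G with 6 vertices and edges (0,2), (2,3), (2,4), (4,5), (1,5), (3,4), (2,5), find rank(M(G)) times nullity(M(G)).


r(M) = |V| - c = 6 - 1 = 5.
nullity = |E| - r(M) = 7 - 5 = 2.
Product = 5 * 2 = 10.

10


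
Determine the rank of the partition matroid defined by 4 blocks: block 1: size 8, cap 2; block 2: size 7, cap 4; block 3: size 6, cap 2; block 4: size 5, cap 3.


Rank of a partition matroid = sum of min(|Si|, ci) for each block.
= min(8,2) + min(7,4) + min(6,2) + min(5,3)
= 2 + 4 + 2 + 3
= 11.

11


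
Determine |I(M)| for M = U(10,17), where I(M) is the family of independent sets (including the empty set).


Independent sets of U(10,17) are all subsets of size <= 10.
Count = C(17,0) + C(17,1) + C(17,2) + C(17,3) + C(17,4) + C(17,5) + C(17,6) + C(17,7) + C(17,8) + C(17,9) + C(17,10)
     = 1 + 17 + 136 + 680 + 2380 + 6188 + 12376 + 19448 + 24310 + 24310 + 19448
     = 109294.

109294


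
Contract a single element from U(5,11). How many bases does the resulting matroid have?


Contracting e from U(5,11) gives U(4,10).
Bases of U(4,10) = (10 choose 4) = 210.

210


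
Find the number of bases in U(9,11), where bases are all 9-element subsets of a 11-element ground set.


Bases of U(9,11) are all 9-element subsets of the 11-element ground set.
Number of bases = C(11,9).
(11 choose 9) = 55.

55


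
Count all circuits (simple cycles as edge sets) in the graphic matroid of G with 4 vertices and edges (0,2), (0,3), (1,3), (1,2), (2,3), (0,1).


A circuit in a graphic matroid = edge set of a simple cycle.
G has 4 vertices and 6 edges.
Enumerating all minimal edge subsets forming cycles...
Total circuits found: 7.

7


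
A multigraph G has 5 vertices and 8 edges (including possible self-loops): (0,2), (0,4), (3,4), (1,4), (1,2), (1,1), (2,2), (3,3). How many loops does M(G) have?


In a graphic matroid, a loop is a self-loop edge (u,u) with rank 0.
Examining all 8 edges for self-loops...
Self-loops found: (1,1), (2,2), (3,3)
Number of loops = 3.

3


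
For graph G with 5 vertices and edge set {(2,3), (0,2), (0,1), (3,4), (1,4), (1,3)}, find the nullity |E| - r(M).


Cycle rank (nullity) = |E| - r(M) = |E| - (|V| - c).
|E| = 6, |V| = 5, c = 1.
Nullity = 6 - (5 - 1) = 6 - 4 = 2.

2


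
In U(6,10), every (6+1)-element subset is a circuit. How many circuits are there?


In U(6,10), circuits are the (7)-element subsets.
Any set of 7 elements is dependent, and removing any one element gives
an independent set of size 6, so it is a minimal dependent set.
Number of circuits = C(10,7) = 120.

120


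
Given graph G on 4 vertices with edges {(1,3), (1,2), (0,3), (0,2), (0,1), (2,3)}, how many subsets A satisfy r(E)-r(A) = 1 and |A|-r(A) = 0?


R(x,y) = sum over A in 2^E of x^(r(E)-r(A)) * y^(|A|-r(A)).
G has 4 vertices, 6 edges. r(E) = 3.
Enumerate all 2^6 = 64 subsets.
Count subsets with r(E)-r(A)=1 and |A|-r(A)=0: 15.

15


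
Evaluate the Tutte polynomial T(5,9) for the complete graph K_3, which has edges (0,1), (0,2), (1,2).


T(K_3; x,y) = x^2 + x + y.
T(5,9) = 25 + 5 + 9 = 39.

39


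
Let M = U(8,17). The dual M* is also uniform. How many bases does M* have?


The dual of U(r,n) is U(n-r, n) = U(9,17).
Bases of U(9,17) are all (9)-element subsets.
|B(M*)| = C(17,9) = 17! / (9! * 8!) = 24310.

24310


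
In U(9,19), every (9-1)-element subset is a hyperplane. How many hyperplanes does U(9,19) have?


Hyperplanes of U(9,19) are flats of rank 8.
In a uniform matroid, these are exactly the (8)-element subsets.
Count = C(19,8) = 75582.

75582


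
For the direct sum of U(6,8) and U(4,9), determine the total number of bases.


Bases of a direct sum M1 + M2: |B| = |B(M1)| * |B(M2)|.
|B(U(6,8))| = C(8,6) = 28.
|B(U(4,9))| = C(9,4) = 126.
Total bases = 28 * 126 = 3528.

3528


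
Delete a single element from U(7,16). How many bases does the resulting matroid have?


Deleting e from U(7,16) gives U(7,15) since n > r.
Bases of U(7,15) = C(15,7) = 15! / (7! * 8!) = 6435.

6435


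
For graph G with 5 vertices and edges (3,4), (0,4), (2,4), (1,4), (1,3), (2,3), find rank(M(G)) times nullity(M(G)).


r(M) = |V| - c = 5 - 1 = 4.
nullity = |E| - r(M) = 6 - 4 = 2.
Product = 4 * 2 = 8.

8


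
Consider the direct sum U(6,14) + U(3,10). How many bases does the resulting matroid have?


Bases of a direct sum M1 + M2: |B| = |B(M1)| * |B(M2)|.
|B(U(6,14))| = C(14,6) = 3003.
|B(U(3,10))| = C(10,3) = 120.
Total bases = 3003 * 120 = 360360.

360360


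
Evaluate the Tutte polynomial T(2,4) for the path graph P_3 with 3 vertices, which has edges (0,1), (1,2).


A path on 3 vertices is a tree with 2 edges.
T(x,y) = x^(2) for any tree.
T(2,4) = 2^2 = 4.

4


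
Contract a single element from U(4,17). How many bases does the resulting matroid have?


Contracting e from U(4,17) gives U(3,16).
Bases of U(3,16) = C(16,3) = 16! / (3! * 13!) = 560.

560


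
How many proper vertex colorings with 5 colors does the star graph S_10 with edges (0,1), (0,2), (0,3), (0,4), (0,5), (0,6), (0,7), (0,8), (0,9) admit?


P(tree, k) = k * (k-1)^(9) for any tree on 10 vertices.
P(5) = 5 * 4^9 = 5 * 262144 = 1310720.

1310720


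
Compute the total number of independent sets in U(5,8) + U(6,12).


For a direct sum, |I(M1+M2)| = |I(M1)| * |I(M2)|.
|I(U(5,8))| = sum C(8,k) for k=0..5 = 219.
|I(U(6,12))| = sum C(12,k) for k=0..6 = 2510.
Total = 219 * 2510 = 549690.

549690


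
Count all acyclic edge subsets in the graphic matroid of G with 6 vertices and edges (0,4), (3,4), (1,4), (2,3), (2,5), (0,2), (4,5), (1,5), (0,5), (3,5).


An independent set in a graphic matroid is an acyclic edge subset.
G has 6 vertices and 10 edges.
Enumerate all 2^10 = 1024 subsets, checking for acyclicity.
Total independent sets = 450.

450


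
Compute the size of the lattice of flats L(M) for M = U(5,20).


Flats of U(5,20): every subset of size < 5 is a flat, plus E itself.
Count = (20 choose 0) + (20 choose 1) + (20 choose 2) + (20 choose 3) + (20 choose 4) + 1
     = 1 + 20 + 190 + 1140 + 4845 + 1
     = 6197.

6197


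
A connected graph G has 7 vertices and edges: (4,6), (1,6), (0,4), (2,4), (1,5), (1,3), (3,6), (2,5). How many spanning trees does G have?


By Kirchhoff's matrix tree theorem, the number of spanning trees equals
the determinant of any cofactor of the Laplacian matrix L.
G has 7 vertices and 8 edges.
Computing the (6 x 6) cofactor determinant gives 14.

14


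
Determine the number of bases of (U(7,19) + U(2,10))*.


(M1+M2)* = M1* + M2*.
M1* = U(12,19), bases: C(19,12) = 50388.
M2* = U(8,10), bases: C(10,8) = 45.
|B(M*)| = 50388 * 45 = 2267460.

2267460


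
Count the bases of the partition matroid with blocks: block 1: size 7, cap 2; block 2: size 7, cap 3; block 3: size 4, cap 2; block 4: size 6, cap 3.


A basis picks exactly ci elements from block i.
Number of bases = product of C(|Si|, ci).
= C(7,2) * C(7,3) * C(4,2) * C(6,3)
= 21 * 35 * 6 * 20
= 88200.

88200


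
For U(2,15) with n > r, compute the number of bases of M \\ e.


Deleting e from U(2,15) gives U(2,14) since n > r.
Bases of U(2,14) = C(14,2) = (14 * 13) / (1 * 2) = 91.

91


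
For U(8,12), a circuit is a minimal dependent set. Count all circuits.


In U(8,12), circuits are the (9)-element subsets.
Any set of 9 elements is dependent, and removing any one element gives
an independent set of size 8, so it is a minimal dependent set.
Number of circuits = C(12,9) = 220.

220


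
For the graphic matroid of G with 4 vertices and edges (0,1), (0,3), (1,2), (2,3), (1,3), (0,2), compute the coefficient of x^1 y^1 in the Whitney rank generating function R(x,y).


R(x,y) = sum over A in 2^E of x^(r(E)-r(A)) * y^(|A|-r(A)).
G has 4 vertices, 6 edges. r(E) = 3.
Enumerate all 2^6 = 64 subsets.
Count subsets with r(E)-r(A)=1 and |A|-r(A)=1: 4.

4


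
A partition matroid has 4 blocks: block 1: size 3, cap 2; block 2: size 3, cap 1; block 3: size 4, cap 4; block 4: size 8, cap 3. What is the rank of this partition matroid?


Rank of a partition matroid = sum of min(|Si|, ci) for each block.
= min(3,2) + min(3,1) + min(4,4) + min(8,3)
= 2 + 1 + 4 + 3
= 10.

10


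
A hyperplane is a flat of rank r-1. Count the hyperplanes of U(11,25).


Hyperplanes of U(11,25) are flats of rank 10.
In a uniform matroid, these are exactly the (10)-element subsets.
Count = C(25,10) = 25! / (10! * 15!) = 3268760.

3268760


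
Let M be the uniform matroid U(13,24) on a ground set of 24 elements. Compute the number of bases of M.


Bases of U(13,24) are all 13-element subsets of the 24-element ground set.
Number of bases = C(24,13).
(24 choose 13) = 2496144.

2496144


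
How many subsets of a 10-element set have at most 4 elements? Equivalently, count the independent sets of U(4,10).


Independent sets of U(4,10) are all subsets of size <= 4.
Count = (10 choose 0) + (10 choose 1) + (10 choose 2) + (10 choose 3) + (10 choose 4)
     = 1 + 10 + 45 + 120 + 210
     = 386.

386


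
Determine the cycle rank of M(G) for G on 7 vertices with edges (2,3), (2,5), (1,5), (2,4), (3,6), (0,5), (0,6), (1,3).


Cycle rank (nullity) = |E| - r(M) = |E| - (|V| - c).
|E| = 8, |V| = 7, c = 1.
Nullity = 8 - (7 - 1) = 8 - 6 = 2.

2


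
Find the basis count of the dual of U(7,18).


The dual of U(r,n) is U(n-r, n) = U(11,18).
Bases of U(11,18) are all (11)-element subsets.
|B(M*)| = C(18,11) = 18! / (11! * 7!) = 31824.

31824


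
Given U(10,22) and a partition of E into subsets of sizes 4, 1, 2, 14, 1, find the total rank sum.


r(Ai) = min(|Ai|, 10) for each part.
Sum = min(4,10) + min(1,10) + min(2,10) + min(14,10) + min(1,10)
    = 4 + 1 + 2 + 10 + 1
    = 18.

18


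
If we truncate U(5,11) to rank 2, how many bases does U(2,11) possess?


Truncating U(5,11) to rank 2 gives U(2,11).
Bases of U(2,11) are all 2-element subsets of 11 elements.
Number of bases = C(11,2) = 11! / (2! * 9!) = 55.

55


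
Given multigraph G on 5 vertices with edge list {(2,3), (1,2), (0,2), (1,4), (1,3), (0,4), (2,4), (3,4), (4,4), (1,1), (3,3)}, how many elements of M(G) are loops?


In a graphic matroid, a loop is a self-loop edge (u,u) with rank 0.
Examining all 11 edges for self-loops...
Self-loops found: (4,4), (1,1), (3,3)
Number of loops = 3.

3


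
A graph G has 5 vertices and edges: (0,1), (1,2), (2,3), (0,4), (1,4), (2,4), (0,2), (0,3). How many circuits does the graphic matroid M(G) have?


A circuit in a graphic matroid = edge set of a simple cycle.
G has 5 vertices and 8 edges.
Enumerating all minimal edge subsets forming cycles...
Total circuits found: 12.

12


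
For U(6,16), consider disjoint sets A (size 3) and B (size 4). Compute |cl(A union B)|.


|A union B| = 3 + 4 = 7 (disjoint).
In U(6,16), cl(S) = S if |S| < 6, else cl(S) = E.
Since 7 >= 6, cl(A union B) = E.
|cl(A union B)| = 16.

16


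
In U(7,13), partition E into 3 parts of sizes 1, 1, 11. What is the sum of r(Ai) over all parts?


r(Ai) = min(|Ai|, 7) for each part.
Sum = min(1,7) + min(1,7) + min(11,7)
    = 1 + 1 + 7
    = 9.

9


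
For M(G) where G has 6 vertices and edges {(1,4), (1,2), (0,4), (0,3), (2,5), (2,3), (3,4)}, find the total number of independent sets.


An independent set in a graphic matroid is an acyclic edge subset.
G has 6 vertices and 7 edges.
Enumerate all 2^7 = 128 subsets, checking for acyclicity.
Total independent sets = 104.

104


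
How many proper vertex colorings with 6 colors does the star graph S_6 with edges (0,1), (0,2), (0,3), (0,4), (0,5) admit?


P(tree, k) = k * (k-1)^(5) for any tree on 6 vertices.
P(6) = 6 * 5^5 = 6 * 3125 = 18750.

18750


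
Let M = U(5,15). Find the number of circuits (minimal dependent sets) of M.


In U(5,15), circuits are the (6)-element subsets.
Any set of 6 elements is dependent, and removing any one element gives
an independent set of size 5, so it is a minimal dependent set.
Number of circuits = (15 choose 6) = 5005.

5005


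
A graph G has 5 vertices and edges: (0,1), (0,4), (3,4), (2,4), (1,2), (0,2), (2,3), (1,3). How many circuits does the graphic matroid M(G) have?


A circuit in a graphic matroid = edge set of a simple cycle.
G has 5 vertices and 8 edges.
Enumerating all minimal edge subsets forming cycles...
Total circuits found: 13.

13


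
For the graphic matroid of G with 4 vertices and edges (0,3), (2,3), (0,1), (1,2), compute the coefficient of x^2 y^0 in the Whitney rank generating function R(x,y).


R(x,y) = sum over A in 2^E of x^(r(E)-r(A)) * y^(|A|-r(A)).
G has 4 vertices, 4 edges. r(E) = 3.
Enumerate all 2^4 = 16 subsets.
Count subsets with r(E)-r(A)=2 and |A|-r(A)=0: 4.

4


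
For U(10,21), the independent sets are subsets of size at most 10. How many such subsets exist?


Independent sets of U(10,21) are all subsets of size <= 10.
Count = (21 choose 0) + (21 choose 1) + (21 choose 2) + (21 choose 3) + (21 choose 4) + (21 choose 5) + (21 choose 6) + (21 choose 7) + (21 choose 8) + (21 choose 9) + (21 choose 10)
     = 1 + 21 + 210 + 1330 + 5985 + 20349 + 54264 + 116280 + 203490 + 293930 + 352716
     = 1048576.

1048576


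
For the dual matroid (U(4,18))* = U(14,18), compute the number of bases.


The dual of U(r,n) is U(n-r, n) = U(14,18).
Bases of U(14,18) are all (14)-element subsets.
|B(M*)| = C(18,14) = 3060.

3060


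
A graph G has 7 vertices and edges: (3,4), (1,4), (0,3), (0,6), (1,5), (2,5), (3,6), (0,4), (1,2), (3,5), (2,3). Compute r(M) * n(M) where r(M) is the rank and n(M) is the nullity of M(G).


r(M) = |V| - c = 7 - 1 = 6.
nullity = |E| - r(M) = 11 - 6 = 5.
Product = 6 * 5 = 30.

30


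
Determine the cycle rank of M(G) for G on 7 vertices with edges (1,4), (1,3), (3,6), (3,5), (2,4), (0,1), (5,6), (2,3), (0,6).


Cycle rank (nullity) = |E| - r(M) = |E| - (|V| - c).
|E| = 9, |V| = 7, c = 1.
Nullity = 9 - (7 - 1) = 9 - 6 = 3.

3


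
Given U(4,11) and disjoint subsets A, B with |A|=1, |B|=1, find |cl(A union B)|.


|A union B| = 1 + 1 = 2 (disjoint).
In U(4,11), cl(S) = S if |S| < 4, else cl(S) = E.
Since 2 < 4, cl(A union B) = A union B.
|cl(A union B)| = 2.

2


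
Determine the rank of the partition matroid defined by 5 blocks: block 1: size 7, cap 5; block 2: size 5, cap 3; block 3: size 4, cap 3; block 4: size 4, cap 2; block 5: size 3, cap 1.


Rank of a partition matroid = sum of min(|Si|, ci) for each block.
= min(7,5) + min(5,3) + min(4,3) + min(4,2) + min(3,1)
= 5 + 3 + 3 + 2 + 1
= 14.

14


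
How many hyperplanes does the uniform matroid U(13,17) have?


Hyperplanes of U(13,17) are flats of rank 12.
In a uniform matroid, these are exactly the (12)-element subsets.
Count = C(17,12) = 17! / (12! * 5!) = 6188.

6188


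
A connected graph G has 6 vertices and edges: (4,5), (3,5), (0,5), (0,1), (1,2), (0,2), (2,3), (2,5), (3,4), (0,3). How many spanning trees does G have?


By Kirchhoff's matrix tree theorem, the number of spanning trees equals
the determinant of any cofactor of the Laplacian matrix L.
G has 6 vertices and 10 edges.
Computing the (5 x 5) cofactor determinant gives 100.

100


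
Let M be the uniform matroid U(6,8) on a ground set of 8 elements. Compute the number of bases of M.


Bases of U(6,8) are all 6-element subsets of the 8-element ground set.
Number of bases = C(8,6).
C(8,6) = 28.

28


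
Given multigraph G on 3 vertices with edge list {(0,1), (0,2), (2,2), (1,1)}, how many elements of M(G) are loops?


In a graphic matroid, a loop is a self-loop edge (u,u) with rank 0.
Examining all 4 edges for self-loops...
Self-loops found: (2,2), (1,1)
Number of loops = 2.

2


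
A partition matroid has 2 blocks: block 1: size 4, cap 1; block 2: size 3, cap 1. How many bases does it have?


A basis picks exactly ci elements from block i.
Number of bases = product of C(|Si|, ci).
= C(4,1) * C(3,1)
= 4 * 3
= 12.

12
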